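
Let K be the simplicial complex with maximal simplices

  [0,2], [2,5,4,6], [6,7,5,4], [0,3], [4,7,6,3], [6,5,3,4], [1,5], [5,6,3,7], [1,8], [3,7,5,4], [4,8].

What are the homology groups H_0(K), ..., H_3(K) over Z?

H_0 ≅ Z,  H_1 ≅ Z^2,  H_2 = 0,  H_3 ≅ Z.

Order the vertices as 0 < 1 < 2 < 3 < 4 < 5 < 6 < 7 < 8. Listing each simplex with vertices in this order, K has dimension 3 with simplices:

  0-simplices (9): [0], [1], [2], [3], [4], [5], [6], [7], [8]
  1-simplices (18): [0,2], [0,3], [1,5], [1,8], [2,4], [2,5], [2,6], [3,4], [3,5], [3,6], [3,7], [4,5], [4,6], [4,7], [4,8], [5,6], [5,7], [6,7]
  2-simplices (13): [2,4,5], [2,4,6], [2,5,6], [3,4,5], [3,4,6], [3,4,7], [3,5,6], [3,5,7], [3,6,7], [4,5,6], [4,5,7], [4,6,7], [5,6,7]
  3-simplices (6): [2,4,5,6], [3,4,5,6], [3,4,5,7], [3,4,6,7], [3,5,6,7], [4,5,6,7]

Hence C_0 ≅ Z^9, C_1 ≅ Z^18, C_2 ≅ Z^13, C_3 ≅ Z^6.

∂_1: C_1 → C_0 sends each edge [p,q] (with p < q) to q − p.
The 9×18 boundary matrix has rank 8 and Smith normal form diag(1,1,1,1,1,1,1,1).

∂_2: C_2 → C_1 sends each 2-simplex [p,q,r] to [q,r] − [p,r] + [p,q]. For instance
  ∂[4,5,6] = [5,6] − [4,6] + [4,5],
  ∂[4,6,7] = [6,7] − [4,7] + [4,6].
The 18×13 boundary matrix has rank 8 and Smith normal form diag(1,1,1,1,1,1,1,1).

The boundary map ∂_3: C_3 → C_2 sends each 3-simplex σ to the alternating sum Σ_i (−1)^i (σ with its i-th vertex removed). For instance
  ∂[3,4,5,7] = [4,5,7] − [3,5,7] + [3,4,7] − [3,4,5],
  ∂[4,5,6,7] = [5,6,7] − [4,6,7] + [4,5,7] − [4,5,6].
The resulting 13×6 matrix has rank 5, and its Smith normal form has invariant factors (1,1,1,1,1).

Computing H_k = (kernel of ∂_k) / (image of ∂_{k+1}):

  H_0: rank C_0 − rank ∂_1 = 9 − 8 = 1, and the invariant factors of ∂_1 are all 1, so H_0 = Z.
  H_1: rank ker ∂_1 − rank ∂_2 = (18 − 8) − 8 = 2, and the invariant factors of ∂_2 are all 1, so H_1 = Z^2.
  H_2: rank ker ∂_2 − rank ∂_3 = (13 − 8) − 5 = 0, and the invariant factors of ∂_3 are all 1, so H_2 = 0.
  H_3: rank ker ∂_3 − rank ∂_4 = (6 − 5) − 0 = 1, and there is no ∂_4, so H_3 = Z.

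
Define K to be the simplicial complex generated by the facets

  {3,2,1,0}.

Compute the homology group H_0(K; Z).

We work with the vertex ordering 0 < 1 < 2 < 3. The simplices of K, each written with vertices in increasing order, are:

  0-simplices (4): [0], [1], [2], [3]
  1-simplices (6): [0,1], [0,2], [0,3], [1,2], [1,3], [2,3]
  2-simplices (4): [0,1,2], [0,1,3], [0,2,3], [1,2,3]
  3-simplices (1): [0,1,2,3]

so the chain groups are C_0 ≅ Z^4, C_1 ≅ Z^6, C_2 ≅ Z^4, C_3 ≅ Z^1.

Boundary ∂_1: C_1 → C_0 is given by ∂[p,q] = [q] − [p]. For instance
  ∂[0,3] = [3] − [0].
This gives a 4×6 integer matrix of rank 3; reducing to Smith normal form yields diagonal entries (1,1,1).

Boundary ∂_2: C_2 → C_1 acts by ∂[p,q,r] = [q,r] − [p,r] + [p,q]. For instance
  ∂[0,1,2] = [1,2] − [0,2] + [0,1],
  ∂[0,2,3] = [2,3] − [0,3] + [0,2].
This gives a 6×4 integer matrix of rank 3; reducing to Smith normal form yields diagonal entries (1,1,1).

∂_3: C_3 → C_2 sends each 3-simplex σ to the alternating sum Σ_i (−1)^i (σ with its i-th vertex removed). For instance
  ∂[0,1,2,3] = [1,2,3] − [0,2,3] + [0,1,3] − [0,1,2].
The resulting 4×1 matrix has rank 1, and its Smith normal form has invariant factors (1).

Reading off H_k = ker ∂_k / im ∂_{k+1}:

  H_0: rank C_0 − rank ∂_1 = 4 − 3 = 1, and the invariant factors of ∂_1 are all 1, so H_0 = Z.

H_0 = Z.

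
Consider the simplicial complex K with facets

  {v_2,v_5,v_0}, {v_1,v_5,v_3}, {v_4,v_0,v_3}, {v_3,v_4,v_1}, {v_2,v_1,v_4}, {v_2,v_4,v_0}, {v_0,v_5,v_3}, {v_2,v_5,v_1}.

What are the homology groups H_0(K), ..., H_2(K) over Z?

H_0 = Z,  H_1 = 0,  H_2 = Z.

We work with the vertex ordering v_0 < v_1 < v_2 < v_3 < v_4 < v_5. The simplices of K, each written with vertices in increasing order, are:

  0-simplices (6): [v_0], [v_1], [v_2], [v_3], [v_4], [v_5]
  1-simplices (12): [v_0,v_2], [v_0,v_3], [v_0,v_4], [v_0,v_5], [v_1,v_2], [v_1,v_3], [v_1,v_4], [v_1,v_5], [v_2,v_4], [v_2,v_5], [v_3,v_4], [v_3,v_5]
  2-simplices (8): [v_0,v_2,v_4], [v_0,v_2,v_5], [v_0,v_3,v_4], [v_0,v_3,v_5], [v_1,v_2,v_4], [v_1,v_2,v_5], [v_1,v_3,v_4], [v_1,v_3,v_5]

so the chain groups are C_0 ≅ Z^6, C_1 ≅ Z^12, C_2 ≅ Z^8.

∂_1: C_1 → C_0 is given by ∂[p,q] = [q] − [p]. For instance
  ∂[v_1,v_3] = [v_3] − [v_1].
The 6×12 boundary matrix has rank 5 and Smith normal form diag(1,1,1,1,1).

Boundary ∂_2: C_2 → C_1 maps a triangle to the signed sum of its edges. For instance
  ∂[v_1,v_2,v_4] = [v_2,v_4] − [v_1,v_4] + [v_1,v_2],
  ∂[v_0,v_3,v_4] = [v_3,v_4] − [v_0,v_4] + [v_0,v_3].
This gives a 12×8 integer matrix of rank 7; reducing to Smith normal form yields diagonal entries (1,1,1,1,1,1,1).

Now H_k = ker ∂_k / im ∂_{k+1}, so:

  H_0: rank C_0 − rank ∂_1 = 6 − 5 = 1, and the invariant factors of ∂_1 are all 1, so H_0 ≅ Z.
  H_1: rank ker ∂_1 − rank ∂_2 = (12 − 5) − 7 = 0, and the invariant factors of ∂_2 are all 1, so H_1 ≅ 0.
  H_2: rank ker ∂_2 − rank ∂_3 = (8 − 7) − 0 = 1, and there is no ∂_3, so H_2 ≅ Z.

As a check, the Euler characteristic is 6 − 12 + 8 = 2, which agrees with 1 − 0 + 1 = 2.
(K is a triangulation of the 2-sphere S^2.)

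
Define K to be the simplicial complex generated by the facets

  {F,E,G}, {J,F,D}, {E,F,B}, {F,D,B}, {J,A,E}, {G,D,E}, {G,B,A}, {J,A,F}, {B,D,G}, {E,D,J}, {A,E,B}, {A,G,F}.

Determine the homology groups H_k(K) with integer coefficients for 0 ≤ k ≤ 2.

H_0 ≅ Z,  H_1 ≅ Z/2,  H_2 = 0.

Take the total order A < B < D < E < F < G < J on the vertex set. Then K (dimension 2) consists of the simplices:

  0-simplices (7): A, B, D, E, F, G, J
  1-simplices (18): AB, AE, AF, AG, AJ, BD, BE, BF, BG, DE, DF, DG, DJ, EF, EG, EJ, FG, FJ
  2-simplices (12): ABE, ABG, AEJ, AFG, AFJ, BDF, BDG, BEF, DEG, DEJ, DFJ, EFG

giving chain groups C_0 ≅ Z^7, C_1 ≅ Z^18, C_2 ≅ Z^12.

∂_1: C_1 → C_0 sends each edge [p,q] (with p < q) to q − p. For instance
  ∂DG = G − D.
The 7×18 boundary matrix has rank 6 and Smith normal form diag(1,1,1,1,1,1).

∂_2: C_2 → C_1 maps a triangle to the signed sum of its edges. For instance
  ∂AFJ = FJ − AJ + AF,
  ∂BDG = DG − BG + BD.
This gives a 18×12 integer matrix of rank 12; reducing to Smith normal form yields diagonal entries (1,1,1,1,1,1,1,1,1,1,1,2).

Reading off H_k = ker ∂_k / im ∂_{k+1}:

  H_0: rank C_0 − rank ∂_1 = 7 − 6 = 1, and the invariant factors of ∂_1 are all 1, so H_0 = Z.
  H_1: rank ker ∂_1 − rank ∂_2 = (18 − 6) − 12 = 0, and ∂_2 has invariant factor 2 > 1, so H_1 = Z/2.
  H_2: rank ker ∂_2 − rank ∂_3 = (12 − 12) − 0 = 0, and there is no ∂_3, so H_2 = 0.

As a check, the Euler characteristic is 7 − 18 + 12 = 1, which agrees with 1 − 0 + 0 = 1.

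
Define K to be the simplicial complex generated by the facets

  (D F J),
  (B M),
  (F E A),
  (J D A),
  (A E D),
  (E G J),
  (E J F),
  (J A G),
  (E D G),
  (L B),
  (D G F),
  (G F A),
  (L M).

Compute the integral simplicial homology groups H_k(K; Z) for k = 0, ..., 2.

H_0 ≅ Z^2,  H_1 ≅ Z ⊕ Z/2,  H_2 = 0.

Order the vertices as A < B < D < E < F < G < J < L < M. Listing each simplex with vertices in this order, K has dimension 2 with simplices:

  0-simplices (9): A, B, D, E, F, G, J, L, M
  1-simplices (18): AD, AE, AF, AG, AJ, BL, BM, DE, DF, DG, DJ, EF, EG, EJ, FG, FJ, GJ, LM
  2-simplices (10): ADE, ADJ, AEF, AFG, AGJ, DEG, DFG, DFJ, EFJ, EGJ

giving chain groups C_0 ≅ Z^9, C_1 ≅ Z^18, C_2 ≅ Z^10.

∂_1: C_1 → C_0 sends each edge [p,q] (with p < q) to q − p. For instance
  ∂AE = E − A.
This gives a 9×18 integer matrix of rank 7; reducing to Smith normal form yields diagonal entries (1,1,1,1,1,1,1).

Boundary ∂_2: C_2 → C_1 acts by ∂[p,q,r] = [q,r] − [p,r] + [p,q]. For instance
  ∂EGJ = GJ − EJ + EG,
  ∂AFG = FG − AG + AF.
The 18×10 boundary matrix has rank 10 and Smith normal form diag(1,1,1,1,1,1,1,1,1,2).

From H_k ≅ ker(∂_k) / im(∂_{k+1}) we obtain:

  H_0: rank C_0 − rank ∂_1 = 9 − 7 = 2, and the invariant factors of ∂_1 are all 1, so H_0 ≅ Z^2.
  H_1: rank ker ∂_1 − rank ∂_2 = (18 − 7) − 10 = 1, and ∂_2 has invariant factor 2 > 1, so H_1 ≅ Z ⊕ Z/2.
  H_2: rank ker ∂_2 − rank ∂_3 = (10 − 10) − 0 = 0, and there is no ∂_3, so H_2 ≅ 0.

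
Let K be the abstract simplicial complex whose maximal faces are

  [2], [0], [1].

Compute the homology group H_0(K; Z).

H_0 = Z^3.

Fix the vertex order 0 < 1 < 2 and write every simplex with vertices in increasing order. Then dim K = 0 and the simplices of K are:

  0-simplices (3): [0], [1], [2]

giving chain groups C_0 ≅ Z^3.

From H_k ≅ ker(∂_k) / im(∂_{k+1}) we obtain:

  H_0: rank C_0 − rank ∂_1 = 3 − 0 = 3, and there is no ∂_1, so H_0 ≅ Z^3.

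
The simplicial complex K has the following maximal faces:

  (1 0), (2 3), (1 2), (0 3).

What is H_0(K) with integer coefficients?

We work with the vertex ordering 0 < 1 < 2 < 3. The simplices of K, each written with vertices in increasing order, are:

  0-simplices (4): [0], [1], [2], [3]
  1-simplices (4): [0,1], [0,3], [1,2], [2,3]

so the chain groups are C_0 ≅ Z^4, C_1 ≅ Z^4.

∂_1: C_1 → C_0 sends each edge [p,q] (with p < q) to q − p. For instance
  ∂[2,3] = [3] − [2].
The 4×4 boundary matrix has rank 3 and Smith normal form diag(1,1,1).

From H_k ≅ ker(∂_k) / im(∂_{k+1}) we obtain:

  H_0: rank C_0 − rank ∂_1 = 4 − 3 = 1, and the invariant factors of ∂_1 are all 1, so H_0 ≅ Z.

(K is a triangulation of the circle S^1.)

H_0 = Z.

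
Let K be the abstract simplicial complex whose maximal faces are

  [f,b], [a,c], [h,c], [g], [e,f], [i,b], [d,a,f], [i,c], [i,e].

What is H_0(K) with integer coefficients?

H_0 = Z^2.

Fix the vertex order a < b < c < d < e < f < g < h < i and write every simplex with vertices in increasing order. Then dim K = 2 and the simplices of K are:

  0-simplices (9): a, b, c, d, e, f, g, h, i
  1-simplices (10): ac, ad, af, bf, bi, ch, ci, df, ef, ei
  2-simplices (1): adf

Hence C_0 ≅ Z^9, C_1 ≅ Z^10, C_2 ≅ Z^1.

Boundary ∂_1: C_1 → C_0 is given by ∂[p,q] = [q] − [p]. For instance
  ∂df = f − d.
This gives a 9×10 integer matrix of rank 7; reducing to Smith normal form yields diagonal entries (1,1,1,1,1,1,1).

The boundary map ∂_2: C_2 → C_1 acts by ∂[p,q,r] = [q,r] − [p,r] + [p,q]. For instance
  ∂adf = df − af + ad.
This gives a 10×1 integer matrix of rank 1; reducing to Smith normal form yields diagonal entries (1).

Reading off H_k = ker ∂_k / im ∂_{k+1}:

  H_0: rank C_0 − rank ∂_1 = 9 − 7 = 2, and the invariant factors of ∂_1 are all 1, so H_0 = Z^2.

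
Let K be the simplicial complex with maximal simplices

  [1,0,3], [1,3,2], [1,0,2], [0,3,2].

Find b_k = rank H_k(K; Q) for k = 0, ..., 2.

We work with the vertex ordering 0 < 1 < 2 < 3. The simplices of K, each written with vertices in increasing order, are:

  0-simplices (4): [0], [1], [2], [3]
  1-simplices (6): [0,1], [0,2], [0,3], [1,2], [1,3], [2,3]
  2-simplices (4): [0,1,2], [0,1,3], [0,2,3], [1,2,3]

giving chain groups C_0 ≅ Z^4, C_1 ≅ Z^6, C_2 ≅ Z^4.

∂_1: C_1 → C_0 is given by ∂[p,q] = [q] − [p].
The resulting 4×6 matrix has rank 3, and its Smith normal form has invariant factors (1,1,1).

The boundary map ∂_2: C_2 → C_1 maps a triangle to the signed sum of its edges. For instance
  ∂[0,1,2] = [1,2] − [0,2] + [0,1],
  ∂[0,1,3] = [1,3] − [0,3] + [0,1].
The 6×4 boundary matrix has rank 3 and Smith normal form diag(1,1,1).

Reading off H_k = ker ∂_k / im ∂_{k+1}:

  H_0: rank C_0 − rank ∂_1 = 4 − 3 = 1, and the invariant factors of ∂_1 are all 1, so H_0 = Z.
  H_1: rank ker ∂_1 − rank ∂_2 = (6 − 3) − 3 = 0, and the invariant factors of ∂_2 are all 1, so H_1 = 0.
  H_2: rank ker ∂_2 − rank ∂_3 = (4 − 3) − 0 = 1, and there is no ∂_3, so H_2 = Z.

Hence the Betti numbers are b_0 = 1, b_1 = 0, b_2 = 1.

b_0 = 1, b_1 = 0, b_2 = 1.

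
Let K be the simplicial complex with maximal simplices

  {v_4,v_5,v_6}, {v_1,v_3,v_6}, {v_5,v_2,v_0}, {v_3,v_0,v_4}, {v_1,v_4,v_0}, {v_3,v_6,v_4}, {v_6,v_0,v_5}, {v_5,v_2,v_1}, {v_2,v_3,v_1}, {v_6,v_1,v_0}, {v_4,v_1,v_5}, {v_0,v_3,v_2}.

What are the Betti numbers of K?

b_0 = 1, b_1 = 0, b_2 = 0.

Order the vertices as v_0 < v_1 < v_2 < v_3 < v_4 < v_5 < v_6. Listing each simplex with vertices in this order, K has dimension 2 with simplices:

  0-simplices (7): [v_0], [v_1], [v_2], [v_3], [v_4], [v_5], [v_6]
  1-simplices (18): (18 of them)
  2-simplices (12): (12 of them)

giving chain groups C_0 ≅ Z^7, C_1 ≅ Z^18, C_2 ≅ Z^12.

Boundary ∂_1: C_1 → C_0 sends each edge [p,q] (with p < q) to q − p.
This gives a 7×18 integer matrix of rank 6; reducing to Smith normal form yields diagonal entries (1,1,1,1,1,1).

∂_2: C_2 → C_1 acts by ∂[p,q,r] = [q,r] − [p,r] + [p,q]. For instance
  ∂[v_1,v_4,v_5] = [v_4,v_5] − [v_1,v_5] + [v_1,v_4],
  ∂[v_1,v_2,v_3] = [v_2,v_3] − [v_1,v_3] + [v_1,v_2].
This gives a 18×12 integer matrix of rank 12; reducing to Smith normal form yields diagonal entries (1,1,1,1,1,1,1,1,1,1,1,2).

From H_k ≅ ker(∂_k) / im(∂_{k+1}) we obtain:

  H_0: rank C_0 − rank ∂_1 = 7 − 6 = 1, and the invariant factors of ∂_1 are all 1, so H_0 ≅ Z.
  H_1: rank ker ∂_1 − rank ∂_2 = (18 − 6) − 12 = 0, and ∂_2 has invariant factor 2 > 1, so H_1 ≅ Z/2.
  H_2: rank ker ∂_2 − rank ∂_3 = (12 − 12) − 0 = 0, and there is no ∂_3, so H_2 ≅ 0.

Hence the Betti numbers are b_0 = 1, b_1 = 0, b_2 = 0.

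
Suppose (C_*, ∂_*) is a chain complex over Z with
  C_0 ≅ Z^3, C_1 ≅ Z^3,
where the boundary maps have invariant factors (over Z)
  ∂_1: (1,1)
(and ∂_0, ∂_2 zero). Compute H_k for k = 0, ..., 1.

H_0: b_0 = 3 − 0 − 2 = 1; torsion from ∂_1 factors > 1: none. So H_0 = Z.
H_1: b_1 = 3 − 2 − 0 = 1; torsion from ∂_2 factors > 1: none. So H_1 = Z.

H_0 = Z,  H_1 = Z.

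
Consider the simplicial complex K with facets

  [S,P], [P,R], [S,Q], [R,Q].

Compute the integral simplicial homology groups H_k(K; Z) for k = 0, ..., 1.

H_0 = Z,  H_1 = Z.

Take the total order P < Q < R < S on the vertex set. Then K (dimension 1) consists of the simplices:

  0-simplices (4): P, Q, R, S
  1-simplices (4): PR, PS, QR, QS

so the chain groups are C_0 ≅ Z^4, C_1 ≅ Z^4.

∂_1: C_1 → C_0 maps an edge to its endpoints' difference, ∂[p,q] = q − p.
This gives a 4×4 integer matrix of rank 3; reducing to Smith normal form yields diagonal entries (1,1,1).

Computing H_k = (kernel of ∂_k) / (image of ∂_{k+1}):

  H_0: rank C_0 − rank ∂_1 = 4 − 3 = 1, and the invariant factors of ∂_1 are all 1, so H_0 = Z.
  H_1: rank ker ∂_1 − rank ∂_2 = (4 − 3) − 0 = 1, and there is no ∂_2, so H_1 = Z.

(K is a triangulation of the circle S^1.)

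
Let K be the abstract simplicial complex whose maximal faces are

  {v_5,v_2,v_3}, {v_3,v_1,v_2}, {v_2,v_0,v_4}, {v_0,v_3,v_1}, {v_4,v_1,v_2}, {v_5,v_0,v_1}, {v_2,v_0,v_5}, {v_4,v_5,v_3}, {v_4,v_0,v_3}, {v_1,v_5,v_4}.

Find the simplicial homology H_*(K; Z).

Order the vertices as v_0 < v_1 < v_2 < v_3 < v_4 < v_5. Listing each simplex with vertices in this order, K has dimension 2 with simplices:

  0-simplices (6): [v_0], [v_1], [v_2], [v_3], [v_4], [v_5]
  1-simplices (15): (15 of them)
  2-simplices (10): [v_0,v_1,v_3], [v_0,v_1,v_5], [v_0,v_2,v_4], [v_0,v_2,v_5], [v_0,v_3,v_4], [v_1,v_2,v_3], [v_1,v_2,v_4], [v_1,v_4,v_5], [v_2,v_3,v_5], [v_3,v_4,v_5]

giving chain groups C_0 ≅ Z^6, C_1 ≅ Z^15, C_2 ≅ Z^10.

The boundary map ∂_1: C_1 → C_0 maps an edge to its endpoints' difference, ∂[p,q] = q − p. For instance
  ∂[v_2,v_3] = [v_3] − [v_2].
As a 6×15 matrix over Z this has rank 5, with invariant factors (1,1,1,1,1).

The boundary map ∂_2: C_2 → C_1 sends each 2-simplex [p,q,r] to [q,r] − [p,r] + [p,q]. For instance
  ∂[v_0,v_3,v_4] = [v_3,v_4] − [v_0,v_4] + [v_0,v_3],
  ∂[v_3,v_4,v_5] = [v_4,v_5] − [v_3,v_5] + [v_3,v_4].
This gives a 15×10 integer matrix of rank 10; reducing to Smith normal form yields diagonal entries (1,1,1,1,1,1,1,1,1,2).

Reading off H_k = ker ∂_k / im ∂_{k+1}:

  H_0: rank C_0 − rank ∂_1 = 6 − 5 = 1, and the invariant factors of ∂_1 are all 1, so H_0 = Z.
  H_1: rank ker ∂_1 − rank ∂_2 = (15 − 5) − 10 = 0, and ∂_2 has invariant factor 2 > 1, so H_1 = Z/2.
  H_2: rank ker ∂_2 − rank ∂_3 = (10 − 10) − 0 = 0, and there is no ∂_3, so H_2 = 0.

As a check, the Euler characteristic is 6 − 15 + 10 = 1, which agrees with 1 − 0 + 0 = 1.
(K is a triangulation of the real projective plane RP^2.)

H_0 = Z,  H_1 = Z/2,  H_2 = 0.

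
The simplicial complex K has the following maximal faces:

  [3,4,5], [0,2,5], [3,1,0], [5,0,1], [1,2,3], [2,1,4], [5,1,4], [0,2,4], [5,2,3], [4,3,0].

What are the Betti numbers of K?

Order the vertices as 0 < 1 < 2 < 3 < 4 < 5. Listing each simplex with vertices in this order, K has dimension 2 with simplices:

  0-simplices (6): [0], [1], [2], [3], [4], [5]
  1-simplices (15): [0,1], [0,2], [0,3], [0,4], [0,5], [1,2], [1,3], [1,4], [1,5], [2,3], [2,4], [2,5], [3,4], [3,5], [4,5]
  2-simplices (10): [0,1,3], [0,1,5], [0,2,4], [0,2,5], [0,3,4], [1,2,3], [1,2,4], [1,4,5], [2,3,5], [3,4,5]

so the chain groups are C_0 ≅ Z^6, C_1 ≅ Z^15, C_2 ≅ Z^10.

Boundary ∂_1: C_1 → C_0 is given by ∂[p,q] = [q] − [p]. For instance
  ∂[1,2] = [2] − [1].
As a 6×15 matrix over Z this has rank 5, with invariant factors (1,1,1,1,1).

The boundary map ∂_2: C_2 → C_1 maps a triangle to the signed sum of its edges. For instance
  ∂[1,2,3] = [2,3] − [1,3] + [1,2],
  ∂[0,2,5] = [2,5] − [0,5] + [0,2].
The resulting 15×10 matrix has rank 10, and its Smith normal form has invariant factors (1,1,1,1,1,1,1,1,1,2).

Reading off H_k = ker ∂_k / im ∂_{k+1}:

  H_0: rank C_0 − rank ∂_1 = 6 − 5 = 1, and the invariant factors of ∂_1 are all 1, so H_0 ≅ Z.
  H_1: rank ker ∂_1 − rank ∂_2 = (15 − 5) − 10 = 0, and ∂_2 has invariant factor 2 > 1, so H_1 ≅ Z/2Z.
  H_2: rank ker ∂_2 − rank ∂_3 = (10 − 10) − 0 = 0, and there is no ∂_3, so H_2 ≅ 0.

As a check, the Euler characteristic is 6 − 15 + 10 = 1, which agrees with 1 − 0 + 0 = 1.

Hence the Betti numbers are b_0 = 1, b_1 = 0, b_2 = 0.

b_0 = 1, b_1 = 0, b_2 = 0.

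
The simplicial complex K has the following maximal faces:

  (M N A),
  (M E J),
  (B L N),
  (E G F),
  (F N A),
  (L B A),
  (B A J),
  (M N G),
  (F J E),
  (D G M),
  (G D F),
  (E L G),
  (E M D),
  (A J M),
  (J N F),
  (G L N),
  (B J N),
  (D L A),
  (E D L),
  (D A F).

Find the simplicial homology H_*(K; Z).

K has 10 vertices, 30 edges, 20 triangles.
rank ∂_0 = 0, rank ∂_1 = 9 ⇒ b_0 = 10 − 0 − 9 = 1; all invariant factors of ∂_1 are 1 so no torsion. So H_0 = Z.
rank ∂_1 = 9, rank ∂_2 = 20 ⇒ b_1 = 30 − 9 − 20 = 1; ∂_2 has invariant factor(s) [2] giving torsion. So H_1 = Z × Z/2.
rank ∂_2 = 20, rank ∂_3 = 0 ⇒ b_2 = 20 − 20 − 0 = 0. So H_2 = 0.

H_0 ≅ Z,  H_1 ≅ Z × Z/2,  H_2 = 0.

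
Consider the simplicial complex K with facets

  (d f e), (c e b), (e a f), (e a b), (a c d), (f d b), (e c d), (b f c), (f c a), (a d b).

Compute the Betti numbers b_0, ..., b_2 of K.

b_0 = 1, b_1 = 0, b_2 = 0.

Order the vertices as a < b < c < d < e < f. Listing each simplex with vertices in this order, K has dimension 2 with simplices:

  0-simplices (6): a, b, c, d, e, f
  1-simplices (15): ab, ac, ad, ae, af, bc, bd, be, bf, cd, ce, cf, de, df, ef
  2-simplices (10): abd, abe, acd, acf, aef, bce, bcf, bdf, cde, def

giving chain groups C_0 ≅ Z^6, C_1 ≅ Z^15, C_2 ≅ Z^10.

∂_1: C_1 → C_0 sends each edge [p,q] (with p < q) to q − p. For instance
  ∂af = f − a.
The 6×15 boundary matrix has rank 5 and Smith normal form diag(1,1,1,1,1).

∂_2: C_2 → C_1 maps a triangle to the signed sum of its edges. For instance
  ∂bcf = cf − bf + bc,
  ∂acd = cd − ad + ac.
The resulting 15×10 matrix has rank 10, and its Smith normal form has invariant factors (1,1,1,1,1,1,1,1,1,2).

Computing H_k = (kernel of ∂_k) / (image of ∂_{k+1}):

  H_0: rank C_0 − rank ∂_1 = 6 − 5 = 1, and the invariant factors of ∂_1 are all 1, so H_0 = Z.
  H_1: rank ker ∂_1 − rank ∂_2 = (15 − 5) − 10 = 0, and ∂_2 has invariant factor 2 > 1, so H_1 = Z/2.
  H_2: rank ker ∂_2 − rank ∂_3 = (10 − 10) − 0 = 0, and there is no ∂_3, so H_2 = 0.

Hence the Betti numbers are b_0 = 1, b_1 = 0, b_2 = 0.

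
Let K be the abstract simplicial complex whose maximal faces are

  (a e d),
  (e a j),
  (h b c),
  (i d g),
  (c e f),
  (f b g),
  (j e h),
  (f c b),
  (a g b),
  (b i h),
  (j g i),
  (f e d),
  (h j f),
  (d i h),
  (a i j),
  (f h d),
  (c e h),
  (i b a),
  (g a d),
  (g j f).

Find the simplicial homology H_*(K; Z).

Take the total order a < b < c < d < e < f < g < h < i < j on the vertex set. Then K (dimension 2) consists of the simplices:

  0-simplices (10): a, b, c, d, e, f, g, h, i, j
  1-simplices (30): ab, ad, ae, ag, ai, aj, bc, bf, bg, bh, bi, ce, cf, ch, de, df, dg, dh, di, ef, eh, ej, fg, fh, fj, gi, gj, hi, hj, ij
  2-simplices (20): abg, abi, ade, adg, aej, aij, bcf, bch, bfg, bhi, cef, ceh, def, dfh, dgi, dhi, ehj, fgj, fhj, gij

Hence C_0 ≅ Z^10, C_1 ≅ Z^30, C_2 ≅ Z^20.

The boundary map ∂_1: C_1 → C_0 sends each edge [p,q] (with p < q) to q − p. For instance
  ∂de = e − d.
The resulting 10×30 matrix has rank 9, and its Smith normal form has invariant factors (1,1,1,1,1,1,1,1,1).

∂_2: C_2 → C_1 maps a triangle to the signed sum of its edges. For instance
  ∂bch = ch − bh + bc,
  ∂ade = de − ae + ad.
The resulting 30×20 matrix has rank 20, and its Smith normal form has invariant factors (1,1,1,1,1,1,1,1,1,1,1,1,1,1,1,1,1,1,1,2).

Reading off H_k = ker ∂_k / im ∂_{k+1}:

  H_0: rank C_0 − rank ∂_1 = 10 − 9 = 1, and the invariant factors of ∂_1 are all 1, so H_0 = Z.
  H_1: rank ker ∂_1 − rank ∂_2 = (30 − 9) − 20 = 1, and ∂_2 has invariant factor 2 > 1, so H_1 = Z ⊕ Z/2Z.
  H_2: rank ker ∂_2 − rank ∂_3 = (20 − 20) − 0 = 0, and there is no ∂_3, so H_2 = 0.

H_0 ≅ Z,  H_1 ≅ Z ⊕ Z/2Z,  H_2 = 0.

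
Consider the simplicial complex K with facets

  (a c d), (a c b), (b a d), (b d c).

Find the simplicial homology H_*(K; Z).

H_0 = Z,  H_1 = 0,  H_2 = Z.

Order the vertices as a < b < c < d. Listing each simplex with vertices in this order, K has dimension 2 with simplices:

  0-simplices (4): a, b, c, d
  1-simplices (6): ab, ac, ad, bc, bd, cd
  2-simplices (4): abc, abd, acd, bcd

giving chain groups C_0 ≅ Z^4, C_1 ≅ Z^6, C_2 ≅ Z^4.

∂_1: C_1 → C_0 sends each edge [p,q] (with p < q) to q − p. For instance
  ∂ab = b − a.
This gives a 4×6 integer matrix of rank 3; reducing to Smith normal form yields diagonal entries (1,1,1).

The boundary map ∂_2: C_2 → C_1 acts by ∂[p,q,r] = [q,r] − [p,r] + [p,q]. For instance
  ∂abc = bc − ac + ab,
  ∂bcd = cd − bd + bc.
As a 6×4 matrix over Z this has rank 3, with invariant factors (1,1,1).

Reading off H_k = ker ∂_k / im ∂_{k+1}:

  H_0: rank C_0 − rank ∂_1 = 4 − 3 = 1, and the invariant factors of ∂_1 are all 1, so H_0 = Z.
  H_1: rank ker ∂_1 − rank ∂_2 = (6 − 3) − 3 = 0, and the invariant factors of ∂_2 are all 1, so H_1 = 0.
  H_2: rank ker ∂_2 − rank ∂_3 = (4 − 3) − 0 = 1, and there is no ∂_3, so H_2 = Z.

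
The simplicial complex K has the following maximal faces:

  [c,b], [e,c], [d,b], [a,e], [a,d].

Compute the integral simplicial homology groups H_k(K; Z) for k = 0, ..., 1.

We work with the vertex ordering a < b < c < d < e. The simplices of K, each written with vertices in increasing order, are:

  0-simplices (5): a, b, c, d, e
  1-simplices (5): ad, ae, bc, bd, ce

Hence C_0 ≅ Z^5, C_1 ≅ Z^5.

The boundary map ∂_1: C_1 → C_0 maps an edge to its endpoints' difference, ∂[p,q] = q − p. For instance
  ∂bd = d − b.
The resulting 5×5 matrix has rank 4, and its Smith normal form has invariant factors (1,1,1,1).

Reading off H_k = ker ∂_k / im ∂_{k+1}:

  H_0: rank C_0 − rank ∂_1 = 5 − 4 = 1, and the invariant factors of ∂_1 are all 1, so H_0 = Z.
  H_1: rank ker ∂_1 − rank ∂_2 = (5 − 4) − 0 = 1, and there is no ∂_2, so H_1 = Z.

As a check, the Euler characteristic is 5 − 5 = 0, which agrees with 1 − 1 = 0.
(K is a triangulation of the circle S^1.)

H_0 = Z,  H_1 = Z.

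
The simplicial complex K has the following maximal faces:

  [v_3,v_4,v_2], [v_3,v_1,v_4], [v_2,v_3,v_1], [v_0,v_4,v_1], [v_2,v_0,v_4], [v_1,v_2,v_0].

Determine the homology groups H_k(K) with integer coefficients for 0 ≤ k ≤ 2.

We work with the vertex ordering v_0 < v_1 < v_2 < v_3 < v_4. The simplices of K, each written with vertices in increasing order, are:

  0-simplices (5): [v_0], [v_1], [v_2], [v_3], [v_4]
  1-simplices (9): [v_0,v_1], [v_0,v_2], [v_0,v_4], [v_1,v_2], [v_1,v_3], [v_1,v_4], [v_2,v_3], [v_2,v_4], [v_3,v_4]
  2-simplices (6): [v_0,v_1,v_2], [v_0,v_1,v_4], [v_0,v_2,v_4], [v_1,v_2,v_3], [v_1,v_3,v_4], [v_2,v_3,v_4]

so the chain groups are C_0 ≅ Z^5, C_1 ≅ Z^9, C_2 ≅ Z^6.

The boundary map ∂_1: C_1 → C_0 maps an edge to its endpoints' difference, ∂[p,q] = q − p. For instance
  ∂[v_2,v_4] = [v_4] − [v_2].
The 5×9 boundary matrix has rank 4 and Smith normal form diag(1,1,1,1).

The boundary map ∂_2: C_2 → C_1 maps a triangle to the signed sum of its edges. For instance
  ∂[v_1,v_2,v_3] = [v_2,v_3] − [v_1,v_3] + [v_1,v_2],
  ∂[v_0,v_1,v_2] = [v_1,v_2] − [v_0,v_2] + [v_0,v_1].
This gives a 9×6 integer matrix of rank 5; reducing to Smith normal form yields diagonal entries (1,1,1,1,1).

Now H_k = ker ∂_k / im ∂_{k+1}, so:

  H_0: rank C_0 − rank ∂_1 = 5 − 4 = 1, and the invariant factors of ∂_1 are all 1, so H_0 ≅ Z.
  H_1: rank ker ∂_1 − rank ∂_2 = (9 − 4) − 5 = 0, and the invariant factors of ∂_2 are all 1, so H_1 ≅ 0.
  H_2: rank ker ∂_2 − rank ∂_3 = (6 − 5) − 0 = 1, and there is no ∂_3, so H_2 ≅ Z.

As a check, the Euler characteristic is 5 − 9 + 6 = 2, which agrees with 1 − 0 + 1 = 2.

H_0 ≅ Z,  H_1 = 0,  H_2 ≅ Z.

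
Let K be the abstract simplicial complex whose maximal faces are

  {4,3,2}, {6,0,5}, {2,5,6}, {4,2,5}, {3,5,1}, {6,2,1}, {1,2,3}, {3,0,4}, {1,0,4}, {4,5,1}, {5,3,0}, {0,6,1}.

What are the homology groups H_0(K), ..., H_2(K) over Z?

Fix the vertex order 0 < 1 < 2 < 3 < 4 < 5 < 6 and write every simplex with vertices in increasing order. Then dim K = 2 and the simplices of K are:

  0-simplices (7): [0], [1], [2], [3], [4], [5], [6]
  1-simplices (18): [0,1], [0,3], [0,4], [0,5], [0,6], [1,2], [1,3], [1,4], [1,5], [1,6], [2,3], [2,4], [2,5], [2,6], [3,4], [3,5], [4,5], [5,6]
  2-simplices (12): [0,1,4], [0,1,6], [0,3,4], [0,3,5], [0,5,6], [1,2,3], [1,2,6], [1,3,5], [1,4,5], [2,3,4], [2,4,5], [2,5,6]

so the chain groups are C_0 ≅ Z^7, C_1 ≅ Z^18, C_2 ≅ Z^12.

Boundary ∂_1: C_1 → C_0 sends each edge [p,q] (with p < q) to q − p. For instance
  ∂[0,3] = [3] − [0].
As a 7×18 matrix over Z this has rank 6, with invariant factors (1,1,1,1,1,1).

Boundary ∂_2: C_2 → C_1 acts by ∂[p,q,r] = [q,r] − [p,r] + [p,q]. For instance
  ∂[0,1,4] = [1,4] − [0,4] + [0,1],
  ∂[2,3,4] = [3,4] − [2,4] + [2,3].
The 18×12 boundary matrix has rank 12 and Smith normal form diag(1,1,1,1,1,1,1,1,1,1,1,2).

From H_k ≅ ker(∂_k) / im(∂_{k+1}) we obtain:

  H_0: rank C_0 − rank ∂_1 = 7 − 6 = 1, and the invariant factors of ∂_1 are all 1, so H_0 = Z.
  H_1: rank ker ∂_1 − rank ∂_2 = (18 − 6) − 12 = 0, and ∂_2 has invariant factor 2 > 1, so H_1 = Z/2Z.
  H_2: rank ker ∂_2 − rank ∂_3 = (12 − 12) − 0 = 0, and there is no ∂_3, so H_2 = 0.

(K is a triangulation of the real projective plane RP^2.)

H_0 ≅ Z,  H_1 ≅ Z/2Z,  H_2 = 0.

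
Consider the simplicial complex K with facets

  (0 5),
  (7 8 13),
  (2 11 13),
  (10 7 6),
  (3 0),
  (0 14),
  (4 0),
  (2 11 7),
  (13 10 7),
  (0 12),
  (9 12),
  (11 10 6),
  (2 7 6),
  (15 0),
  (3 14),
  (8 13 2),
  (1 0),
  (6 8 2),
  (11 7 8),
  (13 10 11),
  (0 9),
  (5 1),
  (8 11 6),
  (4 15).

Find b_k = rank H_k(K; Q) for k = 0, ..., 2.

Take the total order 0 < 1 < 2 < 3 < 4 < 5 < 6 < 7 < 8 < 9 < 10 < 11 < 12 < 13 < 14 < 15 on the vertex set. Then K (dimension 2) consists of the simplices:

  0-simplices (16): [0], [1], [2], [3], [4], [5], [6], [7], [8], [9], [10], [11], [12], [13], [14], [15]
  1-simplices (30): (30 of them)
  2-simplices (12): [2,6,7], [2,6,8], [2,7,11], [2,8,13], [2,11,13], [6,7,10], [6,8,11], [6,10,11], [7,8,11], [7,8,13], [7,10,13], [10,11,13]

Hence C_0 ≅ Z^16, C_1 ≅ Z^30, C_2 ≅ Z^12.

∂_1: C_1 → C_0 is given by ∂[p,q] = [q] − [p]. For instance
  ∂[10,11] = [11] − [10].
The resulting 16×30 matrix has rank 14, and its Smith normal form has invariant factors (1,1,1,1,1,1,1,1,1,1,1,1,1,1).

∂_2: C_2 → C_1 acts by ∂[p,q,r] = [q,r] − [p,r] + [p,q]. For instance
  ∂[2,8,13] = [8,13] − [2,13] + [2,8],
  ∂[6,10,11] = [10,11] − [6,11] + [6,10].
The 30×12 boundary matrix has rank 12 and Smith normal form diag(1,1,1,1,1,1,1,1,1,1,1,2).

Reading off H_k = ker ∂_k / im ∂_{k+1}:

  H_0: rank C_0 − rank ∂_1 = 16 − 14 = 2, and the invariant factors of ∂_1 are all 1, so H_0 = Z^2.
  H_1: rank ker ∂_1 − rank ∂_2 = (30 − 14) − 12 = 4, and ∂_2 has invariant factor 2 > 1, so H_1 = Z^4 × Z/2.
  H_2: rank ker ∂_2 − rank ∂_3 = (12 − 12) − 0 = 0, and there is no ∂_3, so H_2 = 0.

As a check, the Euler characteristic is 16 − 30 + 12 = -2, which agrees with 2 − 4 + 0 = -2.
(K is a triangulation of the disjoint union of a wedge of 4 circles and the real projective plane RP^2.)

Hence the Betti numbers are b_0 = 2, b_1 = 4, b_2 = 0.

b_0 = 2, b_1 = 4, b_2 = 0.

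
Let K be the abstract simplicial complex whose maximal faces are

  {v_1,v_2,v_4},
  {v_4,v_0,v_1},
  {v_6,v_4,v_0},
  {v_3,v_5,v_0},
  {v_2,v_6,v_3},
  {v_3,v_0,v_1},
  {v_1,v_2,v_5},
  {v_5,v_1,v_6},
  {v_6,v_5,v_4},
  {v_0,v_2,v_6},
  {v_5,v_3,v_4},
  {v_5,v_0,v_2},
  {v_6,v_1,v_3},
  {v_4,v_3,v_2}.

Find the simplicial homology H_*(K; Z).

Fix the vertex order v_0 < v_1 < v_2 < v_3 < v_4 < v_5 < v_6 and write every simplex with vertices in increasing order. Then dim K = 2 and the simplices of K are:

  0-simplices (7): [v_0], [v_1], [v_2], [v_3], [v_4], [v_5], [v_6]
  1-simplices (21): (21 of them)
  2-simplices (14): (14 of them)

giving chain groups C_0 ≅ Z^7, C_1 ≅ Z^21, C_2 ≅ Z^14.

The boundary map ∂_1: C_1 → C_0 is given by ∂[p,q] = [q] − [p]. For instance
  ∂[v_4,v_6] = [v_6] − [v_4].
This gives a 7×21 integer matrix of rank 6; reducing to Smith normal form yields diagonal entries (1,1,1,1,1,1).

Boundary ∂_2: C_2 → C_1 acts by ∂[p,q,r] = [q,r] − [p,r] + [p,q]. For instance
  ∂[v_0,v_2,v_5] = [v_2,v_5] − [v_0,v_5] + [v_0,v_2],
  ∂[v_0,v_3,v_5] = [v_3,v_5] − [v_0,v_5] + [v_0,v_3].
The resulting 21×14 matrix has rank 13, and its Smith normal form has invariant factors (1,1,1,1,1,1,1,1,1,1,1,1,1).

Now H_k = ker ∂_k / im ∂_{k+1}, so:

  H_0: rank C_0 − rank ∂_1 = 7 − 6 = 1, and the invariant factors of ∂_1 are all 1, so H_0 = Z.
  H_1: rank ker ∂_1 − rank ∂_2 = (21 − 6) − 13 = 2, and the invariant factors of ∂_2 are all 1, so H_1 = Z^2.
  H_2: rank ker ∂_2 − rank ∂_3 = (14 − 13) − 0 = 1, and there is no ∂_3, so H_2 = Z.

H_0 ≅ Z,  H_1 ≅ Z^2,  H_2 ≅ Z.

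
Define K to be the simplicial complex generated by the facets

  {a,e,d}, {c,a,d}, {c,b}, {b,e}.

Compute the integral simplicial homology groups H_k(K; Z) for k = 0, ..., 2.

Fix the vertex order a < b < c < d < e and write every simplex with vertices in increasing order. Then dim K = 2 and the simplices of K are:

  0-simplices (5): a, b, c, d, e
  1-simplices (7): ac, ad, ae, bc, be, cd, de
  2-simplices (2): acd, ade

Hence C_0 ≅ Z^5, C_1 ≅ Z^7, C_2 ≅ Z^2.

Boundary ∂_1: C_1 → C_0 sends each edge [p,q] (with p < q) to q − p. For instance
  ∂ad = d − a.
This gives a 5×7 integer matrix of rank 4; reducing to Smith normal form yields diagonal entries (1,1,1,1).

Boundary ∂_2: C_2 → C_1 sends each 2-simplex [p,q,r] to [q,r] − [p,r] + [p,q]. For instance
  ∂ade = de − ae + ad,
  ∂acd = cd − ad + ac.
As a 7×2 matrix over Z this has rank 2, with invariant factors (1,1).

Reading off H_k = ker ∂_k / im ∂_{k+1}:

  H_0: rank C_0 − rank ∂_1 = 5 − 4 = 1, and the invariant factors of ∂_1 are all 1, so H_0 = Z.
  H_1: rank ker ∂_1 − rank ∂_2 = (7 − 4) − 2 = 1, and the invariant factors of ∂_2 are all 1, so H_1 = Z.
  H_2: rank ker ∂_2 − rank ∂_3 = (2 − 2) − 0 = 0, and there is no ∂_3, so H_2 = 0.

H_0 ≅ Z,  H_1 ≅ Z,  H_2 = 0.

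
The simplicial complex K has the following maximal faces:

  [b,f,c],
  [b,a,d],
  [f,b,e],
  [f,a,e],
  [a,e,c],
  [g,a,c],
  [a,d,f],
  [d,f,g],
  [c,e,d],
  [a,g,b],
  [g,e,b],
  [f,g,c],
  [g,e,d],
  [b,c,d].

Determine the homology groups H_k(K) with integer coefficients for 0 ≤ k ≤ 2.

Order the vertices as a < b < c < d < e < f < g. Listing each simplex with vertices in this order, K has dimension 2 with simplices:

  0-simplices (7): a, b, c, d, e, f, g
  1-simplices (21): ab, ac, ad, ae, af, ag, bc, bd, be, bf, bg, cd, ce, cf, cg, de, df, dg, ef, eg, fg
  2-simplices (14): abd, abg, ace, acg, adf, aef, bcd, bcf, bef, beg, cde, cfg, deg, dfg

Hence C_0 ≅ Z^7, C_1 ≅ Z^21, C_2 ≅ Z^14.

∂_1: C_1 → C_0 is given by ∂[p,q] = [q] − [p].
As a 7×21 matrix over Z this has rank 6, with invariant factors (1,1,1,1,1,1).

Boundary ∂_2: C_2 → C_1 maps a triangle to the signed sum of its edges. For instance
  ∂acg = cg − ag + ac,
  ∂beg = eg − bg + be.
As a 21×14 matrix over Z this has rank 13, with invariant factors (1,1,1,1,1,1,1,1,1,1,1,1,1).

From H_k ≅ ker(∂_k) / im(∂_{k+1}) we obtain:

  H_0: rank C_0 − rank ∂_1 = 7 − 6 = 1, and the invariant factors of ∂_1 are all 1, so H_0 ≅ Z.
  H_1: rank ker ∂_1 − rank ∂_2 = (21 − 6) − 13 = 2, and the invariant factors of ∂_2 are all 1, so H_1 ≅ Z^2.
  H_2: rank ker ∂_2 − rank ∂_3 = (14 − 13) − 0 = 1, and there is no ∂_3, so H_2 ≅ Z.

(K is a triangulation of the torus T^2.)

H_0 = Z,  H_1 = Z^2,  H_2 = Z.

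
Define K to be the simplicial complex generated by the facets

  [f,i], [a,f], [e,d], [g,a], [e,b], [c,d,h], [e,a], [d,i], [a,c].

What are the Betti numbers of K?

b_0 = 1, b_1 = 2, b_2 = 0.

Take the total order a < b < c < d < e < f < g < h < i on the vertex set. Then K (dimension 2) consists of the simplices:

  0-simplices (9): a, b, c, d, e, f, g, h, i
  1-simplices (11): ac, ae, af, ag, be, cd, ch, de, dh, di, fi
  2-simplices (1): cdh

so the chain groups are C_0 ≅ Z^9, C_1 ≅ Z^11, C_2 ≅ Z^1.

Boundary ∂_1: C_1 → C_0 maps an edge to its endpoints' difference, ∂[p,q] = q − p. For instance
  ∂de = e − d.
The 9×11 boundary matrix has rank 8 and Smith normal form diag(1,1,1,1,1,1,1,1).

∂_2: C_2 → C_1 sends each 2-simplex [p,q,r] to [q,r] − [p,r] + [p,q]. For instance
  ∂cdh = dh − ch + cd.
As a 11×1 matrix over Z this has rank 1, with invariant factors (1).

Computing H_k = (kernel of ∂_k) / (image of ∂_{k+1}):

  H_0: rank C_0 − rank ∂_1 = 9 − 8 = 1, and the invariant factors of ∂_1 are all 1, so H_0 = Z.
  H_1: rank ker ∂_1 − rank ∂_2 = (11 − 8) − 1 = 2, and the invariant factors of ∂_2 are all 1, so H_1 = Z^2.
  H_2: rank ker ∂_2 − rank ∂_3 = (1 − 1) − 0 = 0, and there is no ∂_3, so H_2 = 0.

As a check, the Euler characteristic is 9 − 11 + 1 = -1, which agrees with 1 − 2 + 0 = -1.

Hence the Betti numbers are b_0 = 1, b_1 = 2, b_2 = 0.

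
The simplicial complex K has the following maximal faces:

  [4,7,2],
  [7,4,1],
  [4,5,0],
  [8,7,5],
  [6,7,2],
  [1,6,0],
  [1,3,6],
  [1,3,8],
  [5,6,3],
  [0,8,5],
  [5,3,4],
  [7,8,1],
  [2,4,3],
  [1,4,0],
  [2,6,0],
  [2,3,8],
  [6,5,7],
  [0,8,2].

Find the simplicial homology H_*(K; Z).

H_0 = Z,  H_1 = Z^2,  H_2 = Z.

Order the vertices as 0 < 1 < 2 < 3 < 4 < 5 < 6 < 7 < 8. Listing each simplex with vertices in this order, K has dimension 2 with simplices:

  0-simplices (9): [0], [1], [2], [3], [4], [5], [6], [7], [8]
  1-simplices (27): (27 of them)
  2-simplices (18): [0,1,4], [0,1,6], [0,2,6], [0,2,8], [0,4,5], [0,5,8], [1,3,6], [1,3,8], [1,4,7], [1,7,8], [2,3,4], [2,3,8], [2,4,7], [2,6,7], [3,4,5], [3,5,6], [5,6,7], [5,7,8]

so the chain groups are C_0 ≅ Z^9, C_1 ≅ Z^27, C_2 ≅ Z^18.

Boundary ∂_1: C_1 → C_0 maps an edge to its endpoints' difference, ∂[p,q] = q − p. For instance
  ∂[2,8] = [8] − [2].
As a 9×27 matrix over Z this has rank 8, with invariant factors (1,1,1,1,1,1,1,1).

Boundary ∂_2: C_2 → C_1 acts by ∂[p,q,r] = [q,r] − [p,r] + [p,q]. For instance
  ∂[1,3,8] = [3,8] − [1,8] + [1,3],
  ∂[2,3,4] = [3,4] − [2,4] + [2,3].
The resulting 27×18 matrix has rank 17, and its Smith normal form has invariant factors (1,1,1,1,1,1,1,1,1,1,1,1,1,1,1,1,1).

From H_k ≅ ker(∂_k) / im(∂_{k+1}) we obtain:

  H_0: rank C_0 − rank ∂_1 = 9 − 8 = 1, and the invariant factors of ∂_1 are all 1, so H_0 ≅ Z.
  H_1: rank ker ∂_1 − rank ∂_2 = (27 − 8) − 17 = 2, and the invariant factors of ∂_2 are all 1, so H_1 ≅ Z^2.
  H_2: rank ker ∂_2 − rank ∂_3 = (18 − 17) − 0 = 1, and there is no ∂_3, so H_2 ≅ Z.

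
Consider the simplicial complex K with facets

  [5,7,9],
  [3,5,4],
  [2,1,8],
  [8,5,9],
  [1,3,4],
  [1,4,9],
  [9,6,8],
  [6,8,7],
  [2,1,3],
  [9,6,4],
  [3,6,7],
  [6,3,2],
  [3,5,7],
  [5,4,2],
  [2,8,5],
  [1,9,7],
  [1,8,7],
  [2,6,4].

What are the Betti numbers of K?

Take the total order 1 < 2 < 3 < 4 < 5 < 6 < 7 < 8 < 9 on the vertex set. Then K (dimension 2) consists of the simplices:

  0-simplices (9): [1], [2], [3], [4], [5], [6], [7], [8], [9]
  1-simplices (27): (27 of them)
  2-simplices (18): [1,2,3], [1,2,8], [1,3,4], [1,4,9], [1,7,8], [1,7,9], [2,3,6], [2,4,5], [2,4,6], [2,5,8], [3,4,5], [3,5,7], [3,6,7], [4,6,9], [5,7,9], [5,8,9], [6,7,8], [6,8,9]

so the chain groups are C_0 ≅ Z^9, C_1 ≅ Z^27, C_2 ≅ Z^18.

The boundary map ∂_1: C_1 → C_0 sends each edge [p,q] (with p < q) to q − p.
As a 9×27 matrix over Z this has rank 8, with invariant factors (1,1,1,1,1,1,1,1).

The boundary map ∂_2: C_2 → C_1 sends each 2-simplex [p,q,r] to [q,r] − [p,r] + [p,q]. For instance
  ∂[2,5,8] = [5,8] − [2,8] + [2,5],
  ∂[5,7,9] = [7,9] − [5,9] + [5,7].
As a 27×18 matrix over Z this has rank 18, with invariant factors (1,1,1,1,1,1,1,1,1,1,1,1,1,1,1,1,1,2).

From H_k ≅ ker(∂_k) / im(∂_{k+1}) we obtain:

  H_0: rank C_0 − rank ∂_1 = 9 − 8 = 1, and the invariant factors of ∂_1 are all 1, so H_0 ≅ Z.
  H_1: rank ker ∂_1 − rank ∂_2 = (27 − 8) − 18 = 1, and ∂_2 has invariant factor 2 > 1, so H_1 ≅ Z × Z/2.
  H_2: rank ker ∂_2 − rank ∂_3 = (18 − 18) − 0 = 0, and there is no ∂_3, so H_2 ≅ 0.

Hence the Betti numbers are b_0 = 1, b_1 = 1, b_2 = 0.

b_0 = 1, b_1 = 1, b_2 = 0.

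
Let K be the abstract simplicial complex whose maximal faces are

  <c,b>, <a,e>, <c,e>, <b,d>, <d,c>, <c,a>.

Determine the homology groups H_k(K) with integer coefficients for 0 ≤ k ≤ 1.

Take the total order a < b < c < d < e on the vertex set. Then K (dimension 1) consists of the simplices:

  0-simplices (5): a, b, c, d, e
  1-simplices (6): ac, ae, bc, bd, cd, ce

Hence C_0 ≅ Z^5, C_1 ≅ Z^6.

∂_1: C_1 → C_0 is given by ∂[p,q] = [q] − [p]. For instance
  ∂ac = c − a.
As a 5×6 matrix over Z this has rank 4, with invariant factors (1,1,1,1).

Computing H_k = (kernel of ∂_k) / (image of ∂_{k+1}):

  H_0: rank C_0 − rank ∂_1 = 5 − 4 = 1, and the invariant factors of ∂_1 are all 1, so H_0 = Z.
  H_1: rank ker ∂_1 − rank ∂_2 = (6 − 4) − 0 = 2, and there is no ∂_2, so H_1 = Z^2.

As a check, the Euler characteristic is 5 − 6 = -1, which agrees with 1 − 2 = -1.

H_0 ≅ Z,  H_1 ≅ Z^2.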